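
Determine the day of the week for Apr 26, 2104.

January 1, 2104 is a Tuesday.
Jan 1, 2104 → Feb 1, 2104: 31 days (January has 31).
Feb 1, 2104 → Mar 1, 2104: 29 days (February has 29).
Mar 1, 2104 → Apr 1, 2104: 31 days (March has 31).
Apr 1, 2104 → Apr 26, 2104: 25 days.
Total: 116 days.
116 mod 7 = 4, so Tuesday + 4 = Saturday.

Saturday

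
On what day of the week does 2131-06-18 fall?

Monday

Doomsday rule: the anchor day for the 2100s is Sunday. For year 31: 31÷12 = 2 r 7, and 7÷4 = 1, so 2+7+1 = 10.
Sunday + 10 ≡ Wednesday — that's 2131's doomsday.
In June the doomsday date is Jun 6.
Jun 18 is 12 days after Jun 6; 12 mod 7 = 5, so Wednesday + 5 = Monday.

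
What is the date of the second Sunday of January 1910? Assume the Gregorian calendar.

January 1, 1910 is a Saturday.
The first Sunday is therefore January 2 (1 days later).
The second Sunday is 2 + 1×7 = January 9.

January 9, 1910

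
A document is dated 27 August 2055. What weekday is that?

Friday

January 1, 2055 is a Friday.
Jan 1, 2055 → Feb 1, 2055: 31 days (January has 31).
Feb 1, 2055 → Mar 1, 2055: 28 days (February has 28).
Mar 1, 2055 → Apr 1, 2055: 31 days (March has 31).
Apr 1, 2055 → May 1, 2055: 30 days (April has 30).
May 1, 2055 → Jun 1, 2055: 31 days (May has 31).
Jun 1, 2055 → Jul 1, 2055: 30 days (June has 30).
Jul 1, 2055 → Aug 1, 2055: 31 days (July has 31).
Aug 1, 2055 → Aug 27, 2055: 26 days.
Total: 238 days.
238 mod 7 = 0, so Friday + 0 = Friday.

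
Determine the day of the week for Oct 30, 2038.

Doomsday rule: the anchor day for the 2000s is Tuesday. For year 38: 38÷12 = 3 r 2, and 2÷4 = 0, so 3+2+0 = 5.
Tuesday + 5 ≡ Sunday — that's 2038's doomsday.
In October the doomsday date is Oct 10.
Oct 30 is 20 days after Oct 10; 20 mod 7 = 6, so Sunday + 6 = Saturday.

Saturday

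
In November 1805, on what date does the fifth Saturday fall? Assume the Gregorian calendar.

November 30, 1805

November 1, 1805 is a Friday.
The first Saturday is therefore November 2 (1 days later).
The fifth Saturday is 2 + 4×7 = November 30.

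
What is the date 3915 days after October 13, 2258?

+365 (one year) → Oct 13, 2259 (3550 left).
+366 (one year; includes Feb 29, 2260) → Oct 13, 2260 (3184 left).
+365 (one year) → Oct 13, 2261 (2819 left).
+365 (one year) → Oct 13, 2262 (2454 left).
+365 (one year) → Oct 13, 2263 (2089 left).
+366 (one year; includes Feb 29, 2264) → Oct 13, 2264 (1723 left).
+365 (one year) → Oct 13, 2265 (1358 left).
+365 (one year) → Oct 13, 2266 (993 left).
+365 (one year) → Oct 13, 2267 (628 left).
+366 (one year; includes Feb 29, 2268) → Oct 13, 2268 (262 left).
Oct has 31 days: +19 → Nov 1, 2268 (243 left).
Nov has 30 days: +30 → Dec 1, 2268 (213 left).
Dec has 31 days: +31 → Jan 1, 2269 (182 left).
Jan has 31 days: +31 → Feb 1, 2269 (151 left).
Feb has 28 days: +28 → Mar 1, 2269 (123 left).
Mar has 31 days: +31 → Apr 1, 2269 (92 left).
Apr has 30 days: +30 → May 1, 2269 (62 left).
May has 31 days: +31 → Jun 1, 2269 (31 left).
Jun has 30 days: +30 → Jul 1, 2269 (1 left).
+1 → Jul 2, 2269.

July 2, 2269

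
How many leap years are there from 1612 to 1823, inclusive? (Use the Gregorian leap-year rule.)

Multiples of 4 in [1612,1823]: 53.
Of those, multiples of 100: 2 (not leap unless ÷400).
Multiples of 400: 0.
Leap years = 53 − 2 + 0 = 51.

51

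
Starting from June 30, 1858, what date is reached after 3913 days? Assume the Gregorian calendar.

+365 (one year) → Jun 30, 1859 (3548 left).
+366 (one year; includes Feb 29, 1860) → Jun 30, 1860 (3182 left).
+365 (one year) → Jun 30, 1861 (2817 left).
+365 (one year) → Jun 30, 1862 (2452 left).
+365 (one year) → Jun 30, 1863 (2087 left).
+366 (one year; includes Feb 29, 1864) → Jun 30, 1864 (1721 left).
+365 (one year) → Jun 30, 1865 (1356 left).
+365 (one year) → Jun 30, 1866 (991 left).
+365 (one year) → Jun 30, 1867 (626 left).
+366 (one year; includes Feb 29, 1868) → Jun 30, 1868 (260 left).
Jun has 30 days: +1 → Jul 1, 1868 (259 left).
Jul has 31 days: +31 → Aug 1, 1868 (228 left).
Aug has 31 days: +31 → Sep 1, 1868 (197 left).
Sep has 30 days: +30 → Oct 1, 1868 (167 left).
Oct has 31 days: +31 → Nov 1, 1868 (136 left).
Nov has 30 days: +30 → Dec 1, 1868 (106 left).
Dec has 31 days: +31 → Jan 1, 1869 (75 left).
Jan has 31 days: +31 → Feb 1, 1869 (44 left).
Feb has 28 days: +28 → Mar 1, 1869 (16 left).
+16 → Mar 17, 1869.

March 17, 1869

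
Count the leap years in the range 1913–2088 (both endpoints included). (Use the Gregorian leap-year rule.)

44

Multiples of 4 in [1913,2088]: 44.
Of those, multiples of 100: 1 (not leap unless ÷400).
Multiples of 400: 1.
Leap years = 44 − 1 + 1 = 44.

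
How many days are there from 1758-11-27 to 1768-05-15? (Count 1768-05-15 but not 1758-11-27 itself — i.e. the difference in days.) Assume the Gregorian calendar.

3457

Nov 27, 1758 → Nov 27, 1759: 365 days.
Nov 27, 1759 → Nov 27, 1760: 366 days (Feb 29, 1760 is in that span).
Nov 27, 1760 → Nov 27, 1761: 365 days.
Nov 27, 1761 → Nov 27, 1762: 365 days.
Nov 27, 1762 → Nov 27, 1763: 365 days.
Nov 27, 1763 → Nov 27, 1764: 366 days (Feb 29, 1764 is in that span).
Nov 27, 1764 → Nov 27, 1765: 365 days.
Nov 27, 1765 → Nov 27, 1766: 365 days.
Nov 27, 1766 → Nov 27, 1767: 365 days.
Nov 27, 1767 → Dec 27, 1767: 30 days (November has 30).
Dec 27, 1767 → Jan 27, 1768: 31 days (December has 31).
Jan 27, 1768 → Feb 27, 1768: 31 days (January has 31).
Feb 27, 1768 → Mar 27, 1768: 29 days (February has 29).
Mar 27, 1768 → Apr 27, 1768: 31 days (March has 31).
Apr 27, 1768 → May 15, 1768: 18 days.
Total: 3457 days.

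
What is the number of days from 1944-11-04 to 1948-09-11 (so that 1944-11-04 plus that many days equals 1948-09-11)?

Nov 4, 1944 → Nov 4, 1945: 365 days.
Nov 4, 1945 → Nov 4, 1946: 365 days.
Nov 4, 1946 → Nov 4, 1947: 365 days.
Nov 4, 1947 → Dec 4, 1947: 30 days (November has 30).
Dec 4, 1947 → Jan 4, 1948: 31 days (December has 31).
Jan 4, 1948 → Feb 4, 1948: 31 days (January has 31).
Feb 4, 1948 → Mar 4, 1948: 29 days (February has 29).
Mar 4, 1948 → Apr 4, 1948: 31 days (March has 31).
Apr 4, 1948 → May 4, 1948: 30 days (April has 30).
May 4, 1948 → Jun 4, 1948: 31 days (May has 31).
Jun 4, 1948 → Jul 4, 1948: 30 days (June has 30).
Jul 4, 1948 → Aug 4, 1948: 31 days (July has 31).
Aug 4, 1948 → Sep 4, 1948: 31 days (August has 31).
Sep 4, 1948 → Sep 11, 1948: 7 days.
Total: 1407 days.

1407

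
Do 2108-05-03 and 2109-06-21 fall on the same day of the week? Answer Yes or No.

No

From May 3, 2108 to Jun 21, 2109 is 414 days.
414 mod 7 = 1, so they are different weekdays.
(May 3, 2108 is a Thursday; Jun 21, 2109 is a Friday.)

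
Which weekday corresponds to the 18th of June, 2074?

Monday

Doomsday rule: the anchor day for the 2000s is Tuesday. For year 74: 74÷12 = 6 r 2, and 2÷4 = 0, so 6+2+0 = 8.
Tuesday + 8 ≡ Wednesday — that's 2074's doomsday.
In June the doomsday date is Jun 6.
Jun 18 is 12 days after Jun 6; 12 mod 7 = 5, so Wednesday + 5 = Monday.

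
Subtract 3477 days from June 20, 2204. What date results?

−366 (one year; includes Feb 29, 2204) → Jun 20, 2203 (3111 left).
−365 (one year) → Jun 20, 2202 (2746 left).
−365 (one year) → Jun 20, 2201 (2381 left).
−365 (one year) → Jun 20, 2200 (2016 left).
−365 (one year) → Jun 20, 2199 (1651 left).
−365 (one year) → Jun 20, 2198 (1286 left).
−365 (one year) → Jun 20, 2197 (921 left).
−365 (one year) → Jun 20, 2196 (556 left).
−366 (one year; includes Feb 29, 2196) → Jun 20, 2195 (190 left).
−20 → May 31, 2195 (end of May, 31 days; 170 left).
−31 → Apr 30, 2195 (end of Apr, 30 days; 139 left).
−30 → Mar 31, 2195 (end of Mar, 31 days; 109 left).
−31 → Feb 28, 2195 (end of Feb, 28 days; 78 left).
−28 → Jan 31, 2195 (end of Jan, 31 days; 50 left).
−31 → Dec 31, 2194 (end of Dec, 31 days; 19 left).
−19 → Dec 12, 2194.

December 12, 2194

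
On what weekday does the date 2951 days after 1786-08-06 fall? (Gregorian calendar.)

Thursday

First find the weekday of Aug 6, 1786. Doomsday rule: the anchor day for the 1700s is Sunday. For year 86: 86÷12 = 7 r 2, and 2÷4 = 0, so 7+2+0 = 9.
Sunday + 9 ≡ Tuesday — that's 1786's doomsday.
In August the doomsday date is Aug 8.
Aug 6 is 2 days before Aug 8; 2 mod 7 = 2, so Tuesday − 2 = Sunday.
2951 mod 7 = 4, so 2951 days after a Sunday is Sunday + 4 = Thursday.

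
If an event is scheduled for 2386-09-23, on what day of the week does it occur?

Doomsday rule: the anchor day for the 2300s is Wednesday. For year 86: 86÷12 = 7 r 2, and 2÷4 = 0, so 7+2+0 = 9.
Wednesday + 9 ≡ Friday — that's 2386's doomsday.
In September the doomsday date is Sep 5.
Sep 23 is 18 days after Sep 5; 18 mod 7 = 4, so Friday + 4 = Tuesday.

Tuesday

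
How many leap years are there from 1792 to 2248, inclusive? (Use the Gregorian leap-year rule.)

111

Multiples of 4 in [1792,2248]: 115.
Of those, multiples of 100: 5 (not leap unless ÷400).
Multiples of 400: 1.
Leap years = 115 − 5 + 1 = 111.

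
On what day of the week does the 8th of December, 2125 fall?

Saturday

Doomsday rule: the anchor day for the 2100s is Sunday. For year 25: 25÷12 = 2 r 1, and 1÷4 = 0, so 2+1+0 = 3.
Sunday + 3 ≡ Wednesday — that's 2125's doomsday.
In December the doomsday date is Dec 12.
Dec 8 is 4 days before Dec 12; 4 mod 7 = 4, so Wednesday − 4 = Saturday.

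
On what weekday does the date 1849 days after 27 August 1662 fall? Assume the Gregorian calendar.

Monday

First find the weekday of Aug 27, 1662. Doomsday rule: the anchor day for the 1600s is Tuesday. For year 62: 62÷12 = 5 r 2, and 2÷4 = 0, so 5+2+0 = 7.
Tuesday + 7 ≡ Tuesday — that's 1662's doomsday.
In August the doomsday date is Aug 8.
Aug 27 is 19 days after Aug 8; 19 mod 7 = 5, so Tuesday + 5 = Sunday.
1849 mod 7 = 1, so 1849 days after a Sunday is Sunday + 1 = Monday.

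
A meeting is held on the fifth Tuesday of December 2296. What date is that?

December 1, 2296 is a Tuesday.
The first Tuesday is therefore December 1 (same day).
The fifth Tuesday is 1 + 4×7 = December 29.

December 29, 2296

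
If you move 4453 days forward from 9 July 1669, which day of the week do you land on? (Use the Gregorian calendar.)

Jul 9, 1669 is a Tuesday.
4453 mod 7 = 1, so 4453 days after a Tuesday is Tuesday + 1 = Wednesday.

Wednesday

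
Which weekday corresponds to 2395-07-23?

Doomsday rule: the anchor day for the 2300s is Wednesday. For year 95: 95÷12 = 7 r 11, and 11÷4 = 2, so 7+11+2 = 20.
Wednesday + 20 ≡ Tuesday — that's 2395's doomsday.
In July the doomsday date is Jul 11.
Jul 23 is 12 days after Jul 11; 12 mod 7 = 5, so Tuesday + 5 = Sunday.

Sunday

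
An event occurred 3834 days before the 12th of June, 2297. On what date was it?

−365 (one year) → Jun 12, 2296 (3469 left).
−366 (one year; includes Feb 29, 2296) → Jun 12, 2295 (3103 left).
−365 (one year) → Jun 12, 2294 (2738 left).
−365 (one year) → Jun 12, 2293 (2373 left).
−365 (one year) → Jun 12, 2292 (2008 left).
−366 (one year; includes Feb 29, 2292) → Jun 12, 2291 (1642 left).
−365 (one year) → Jun 12, 2290 (1277 left).
−365 (one year) → Jun 12, 2289 (912 left).
−365 (one year) → Jun 12, 2288 (547 left).
−366 (one year; includes Feb 29, 2288) → Jun 12, 2287 (181 left).
−12 → May 31, 2287 (end of May, 31 days; 169 left).
−31 → Apr 30, 2287 (end of Apr, 30 days; 138 left).
−30 → Mar 31, 2287 (end of Mar, 31 days; 108 left).
−31 → Feb 28, 2287 (end of Feb, 28 days; 77 left).
−28 → Jan 31, 2287 (end of Jan, 31 days; 49 left).
−31 → Dec 31, 2286 (end of Dec, 31 days; 18 left).
−18 → Dec 13, 2286.

December 13, 2286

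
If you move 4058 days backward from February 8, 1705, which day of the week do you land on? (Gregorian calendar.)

Feb 8, 1705 is a Sunday.
4058 mod 7 = 5, so 4058 days before a Sunday is Sunday − 5 = Tuesday.

Tuesday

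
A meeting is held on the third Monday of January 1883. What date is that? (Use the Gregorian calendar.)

January 15, 1883

January 1, 1883 is a Monday.
The first Monday is therefore January 1 (same day).
The third Monday is 1 + 2×7 = January 15.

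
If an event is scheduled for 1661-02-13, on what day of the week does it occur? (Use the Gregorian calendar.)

Doomsday rule: the anchor day for the 1600s is Tuesday. For year 61: 61÷12 = 5 r 1, and 1÷4 = 0, so 5+1+0 = 6.
Tuesday + 6 ≡ Monday — that's 1661's doomsday.
In February the doomsday date is Feb 28 (1661 is not a leap year).
Feb 13 is 15 days before Feb 28; 15 mod 7 = 1, so Monday − 1 = Sunday.

Sunday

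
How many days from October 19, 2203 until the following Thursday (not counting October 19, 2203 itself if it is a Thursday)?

Oct 19, 2203 is a Wednesday.
From Wednesday to the next Thursday is 1 day.

1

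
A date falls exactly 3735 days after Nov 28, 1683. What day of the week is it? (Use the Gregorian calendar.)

Thursday

First find the weekday of Nov 28, 1683. Doomsday rule: the anchor day for the 1600s is Tuesday. For year 83: 83÷12 = 6 r 11, and 11÷4 = 2, so 6+11+2 = 19.
Tuesday + 19 ≡ Sunday — that's 1683's doomsday.
In November the doomsday date is Nov 7.
Nov 28 is 21 days after Nov 7; 21 mod 7 = 0, so Sunday + 0 = Sunday.
3735 mod 7 = 4, so 3735 days after a Sunday is Sunday + 4 = Thursday.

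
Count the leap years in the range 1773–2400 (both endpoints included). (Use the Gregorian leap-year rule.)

152

Multiples of 4 in [1773,2400]: 157.
Of those, multiples of 100: 7 (not leap unless ÷400).
Multiples of 400: 2.
Leap years = 157 − 7 + 2 = 152.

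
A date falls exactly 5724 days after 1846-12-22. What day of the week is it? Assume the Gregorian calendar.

Sunday

First find the weekday of Dec 22, 1846. Doomsday rule: the anchor day for the 1800s is Friday. For year 46: 46÷12 = 3 r 10, and 10÷4 = 2, so 3+10+2 = 15.
Friday + 15 ≡ Saturday — that's 1846's doomsday.
In December the doomsday date is Dec 12.
Dec 22 is 10 days after Dec 12; 10 mod 7 = 3, so Saturday + 3 = Tuesday.
5724 mod 7 = 5, so 5724 days after a Tuesday is Tuesday + 5 = Sunday.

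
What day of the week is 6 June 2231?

Monday

Doomsday rule: the anchor day for the 2200s is Friday. For year 31: 31÷12 = 2 r 7, and 7÷4 = 1, so 2+7+1 = 10.
Friday + 10 ≡ Monday — that's 2231's doomsday.
In June the doomsday date is Jun 6.
Jun 6 is the doomsday itself: Monday.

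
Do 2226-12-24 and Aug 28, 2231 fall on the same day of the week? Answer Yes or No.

From Dec 24, 2226 to Aug 28, 2231 is 1708 days.
1708 mod 7 = 0, so they are the same weekday.
(Dec 24, 2226 is a Sunday; Aug 28, 2231 is a Sunday.)

Yes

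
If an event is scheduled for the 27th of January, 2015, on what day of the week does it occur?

Doomsday rule: the anchor day for the 2000s is Tuesday. For year 15: 15÷12 = 1 r 3, and 3÷4 = 0, so 1+3+0 = 4.
Tuesday + 4 ≡ Saturday — that's 2015's doomsday.
In January the doomsday date is Jan 3 (2015 is not a leap year).
Jan 27 is 24 days after Jan 3; 24 mod 7 = 3, so Saturday + 3 = Tuesday.

Tuesday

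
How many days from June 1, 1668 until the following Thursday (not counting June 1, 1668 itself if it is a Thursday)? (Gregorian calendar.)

6

Jun 1, 1668 is a Friday.
From Friday to the next Thursday is 6 days.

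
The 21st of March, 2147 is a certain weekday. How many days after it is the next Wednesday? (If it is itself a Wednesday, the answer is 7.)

Mar 21, 2147 is a Tuesday.
From Tuesday to the next Wednesday is 1 day.

1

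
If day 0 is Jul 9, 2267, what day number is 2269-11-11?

Jul 9, 2267 → Jul 9, 2268: 366 days (Feb 29, 2268 is in that span).
Jul 9, 2268 → Jul 9, 2269: 365 days.
Jul 9, 2269 → Aug 9, 2269: 31 days (July has 31).
Aug 9, 2269 → Sep 9, 2269: 31 days (August has 31).
Sep 9, 2269 → Oct 9, 2269: 30 days (September has 30).
Oct 9, 2269 → Nov 9, 2269: 31 days (October has 31).
Nov 9, 2269 → Nov 11, 2269: 2 days.
Total: 856 days.

856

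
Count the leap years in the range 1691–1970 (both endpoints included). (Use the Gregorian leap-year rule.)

Multiples of 4 in [1691,1970]: 70.
Of those, multiples of 100: 3 (not leap unless ÷400).
Multiples of 400: 0.
Leap years = 70 − 3 + 0 = 67.

67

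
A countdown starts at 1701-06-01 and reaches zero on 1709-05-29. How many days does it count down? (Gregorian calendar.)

2919

Jun 1, 1701 → Jun 1, 1702: 365 days.
Jun 1, 1702 → Jun 1, 1703: 365 days.
Jun 1, 1703 → Jun 1, 1704: 366 days (Feb 29, 1704 is in that span).
Jun 1, 1704 → Jun 1, 1705: 365 days.
Jun 1, 1705 → Jun 1, 1706: 365 days.
Jun 1, 1706 → Jun 1, 1707: 365 days.
Jun 1, 1707 → Jun 1, 1708: 366 days (Feb 29, 1708 is in that span).
Jun 1, 1708 → Jul 1, 1708: 30 days (June has 30).
Jul 1, 1708 → Aug 1, 1708: 31 days (July has 31).
Aug 1, 1708 → Sep 1, 1708: 31 days (August has 31).
Sep 1, 1708 → Oct 1, 1708: 30 days (September has 30).
Oct 1, 1708 → Nov 1, 1708: 31 days (October has 31).
Nov 1, 1708 → Dec 1, 1708: 30 days (November has 30).
Dec 1, 1708 → Jan 1, 1709: 31 days (December has 31).
Jan 1, 1709 → Feb 1, 1709: 31 days (January has 31).
Feb 1, 1709 → Mar 1, 1709: 28 days (February has 28).
Mar 1, 1709 → Apr 1, 1709: 31 days (March has 31).
Apr 1, 1709 → May 1, 1709: 30 days (April has 30).
May 1, 1709 → May 29, 1709: 28 days.
Total: 2919 days.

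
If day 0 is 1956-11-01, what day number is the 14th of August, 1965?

3208

Nov 1, 1956 → Nov 1, 1957: 365 days.
Nov 1, 1957 → Nov 1, 1958: 365 days.
Nov 1, 1958 → Nov 1, 1959: 365 days.
Nov 1, 1959 → Nov 1, 1960: 366 days (Feb 29, 1960 is in that span).
Nov 1, 1960 → Nov 1, 1961: 365 days.
Nov 1, 1961 → Nov 1, 1962: 365 days.
Nov 1, 1962 → Nov 1, 1963: 365 days.
Nov 1, 1963 → Nov 1, 1964: 366 days (Feb 29, 1964 is in that span).
Nov 1, 1964 → Dec 1, 1964: 30 days (November has 30).
Dec 1, 1964 → Jan 1, 1965: 31 days (December has 31).
Jan 1, 1965 → Feb 1, 1965: 31 days (January has 31).
Feb 1, 1965 → Mar 1, 1965: 28 days (February has 28).
Mar 1, 1965 → Apr 1, 1965: 31 days (March has 31).
Apr 1, 1965 → May 1, 1965: 30 days (April has 30).
May 1, 1965 → Jun 1, 1965: 31 days (May has 31).
Jun 1, 1965 → Jul 1, 1965: 30 days (June has 30).
Jul 1, 1965 → Aug 1, 1965: 31 days (July has 31).
Aug 1, 1965 → Aug 14, 1965: 13 days.
Total: 3208 days.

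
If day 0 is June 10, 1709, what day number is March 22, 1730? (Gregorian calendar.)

Jun 10, 1709 → Jun 10, 1710: 365 days.
Jun 10, 1710 → Jun 10, 1711: 365 days.
Jun 10, 1711 → Jun 10, 1712: 366 days (Feb 29, 1712 is in that span).
Jun 10, 1712 → Jun 10, 1713: 365 days.
Jun 10, 1713 → Jun 10, 1714: 365 days.
Jun 10, 1714 → Jun 10, 1715: 365 days.
Jun 10, 1715 → Jun 10, 1716: 366 days (Feb 29, 1716 is in that span).
Jun 10, 1716 → Jun 10, 1717: 365 days.
Jun 10, 1717 → Jun 10, 1718: 365 days.
Jun 10, 1718 → Jun 10, 1719: 365 days.
Jun 10, 1719 → Jun 10, 1720: 366 days (Feb 29, 1720 is in that span).
Jun 10, 1720 → Jun 10, 1721: 365 days.
Jun 10, 1721 → Jun 10, 1722: 365 days.
Jun 10, 1722 → Jun 10, 1723: 365 days.
Jun 10, 1723 → Jun 10, 1724: 366 days (Feb 29, 1724 is in that span).
Jun 10, 1724 → Jun 10, 1725: 365 days.
Jun 10, 1725 → Jun 10, 1726: 365 days.
Jun 10, 1726 → Jun 10, 1727: 365 days.
Jun 10, 1727 → Jun 10, 1728: 366 days (Feb 29, 1728 is in that span).
Jun 10, 1728 → Jun 10, 1729: 365 days.
Jun 10, 1729 → Jul 10, 1729: 30 days (June has 30).
Jul 10, 1729 → Aug 10, 1729: 31 days (July has 31).
Aug 10, 1729 → Sep 10, 1729: 31 days (August has 31).
Sep 10, 1729 → Oct 10, 1729: 30 days (September has 30).
Oct 10, 1729 → Nov 10, 1729: 31 days (October has 31).
Nov 10, 1729 → Dec 10, 1729: 30 days (November has 30).
Dec 10, 1729 → Jan 10, 1730: 31 days (December has 31).
Jan 10, 1730 → Feb 10, 1730: 31 days (January has 31).
Feb 10, 1730 → Mar 10, 1730: 28 days (February has 28).
Mar 10, 1730 → Mar 22, 1730: 12 days.
Total: 7590 days.

7590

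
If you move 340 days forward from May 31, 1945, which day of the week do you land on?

May 31, 1945 is a Thursday.
340 mod 7 = 4, so 340 days after a Thursday is Thursday + 4 = Monday.

Monday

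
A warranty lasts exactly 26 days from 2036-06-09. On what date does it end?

Jun has 30 days: +22 → Jul 1, 2036 (4 left).
+4 → Jul 5, 2036.

July 5, 2036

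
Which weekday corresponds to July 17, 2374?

Doomsday rule: the anchor day for the 2300s is Wednesday. For year 74: 74÷12 = 6 r 2, and 2÷4 = 0, so 6+2+0 = 8.
Wednesday + 8 ≡ Thursday — that's 2374's doomsday.
In July the doomsday date is Jul 11.
Jul 17 is 6 days after Jul 11; 6 mod 7 = 6, so Thursday + 6 = Wednesday.

Wednesday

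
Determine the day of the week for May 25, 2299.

Doomsday rule: the anchor day for the 2200s is Friday. For year 99: 99÷12 = 8 r 3, and 3÷4 = 0, so 8+3+0 = 11.
Friday + 11 ≡ Tuesday — that's 2299's doomsday.
In May the doomsday date is May 9.
May 25 is 16 days after May 9; 16 mod 7 = 2, so Tuesday + 2 = Thursday.

Thursday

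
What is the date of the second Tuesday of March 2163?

March 1, 2163 is a Tuesday.
The first Tuesday is therefore March 1 (same day).
The second Tuesday is 1 + 1×7 = March 8.

March 8, 2163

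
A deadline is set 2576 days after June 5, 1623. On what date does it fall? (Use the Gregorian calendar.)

+366 (one year; includes Feb 29, 1624) → Jun 5, 1624 (2210 left).
+365 (one year) → Jun 5, 1625 (1845 left).
+365 (one year) → Jun 5, 1626 (1480 left).
+365 (one year) → Jun 5, 1627 (1115 left).
+366 (one year; includes Feb 29, 1628) → Jun 5, 1628 (749 left).
+365 (one year) → Jun 5, 1629 (384 left).
Jun has 30 days: +26 → Jul 1, 1629 (358 left).
Jul has 31 days: +31 → Aug 1, 1629 (327 left).
Aug has 31 days: +31 → Sep 1, 1629 (296 left).
Sep has 30 days: +30 → Oct 1, 1629 (266 left).
Oct has 31 days: +31 → Nov 1, 1629 (235 left).
Nov has 30 days: +30 → Dec 1, 1629 (205 left).
Dec has 31 days: +31 → Jan 1, 1630 (174 left).
Jan has 31 days: +31 → Feb 1, 1630 (143 left).
Feb has 28 days: +28 → Mar 1, 1630 (115 left).
Mar has 31 days: +31 → Apr 1, 1630 (84 left).
Apr has 30 days: +30 → May 1, 1630 (54 left).
May has 31 days: +31 → Jun 1, 1630 (23 left).
+23 → Jun 24, 1630.

June 24, 1630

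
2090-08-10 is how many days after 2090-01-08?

214

Jan 8, 2090 → Feb 8, 2090: 31 days (January has 31).
Feb 8, 2090 → Mar 8, 2090: 28 days (February has 28).
Mar 8, 2090 → Apr 8, 2090: 31 days (March has 31).
Apr 8, 2090 → May 8, 2090: 30 days (April has 30).
May 8, 2090 → Jun 8, 2090: 31 days (May has 31).
Jun 8, 2090 → Jul 8, 2090: 30 days (June has 30).
Jul 8, 2090 → Aug 8, 2090: 31 days (July has 31).
Aug 8, 2090 → Aug 10, 2090: 2 days.
Total: 214 days.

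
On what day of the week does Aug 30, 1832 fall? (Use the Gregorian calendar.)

Thursday

January 1, 1832 is a Sunday.
Jan 1, 1832 → Feb 1, 1832: 31 days (January has 31).
Feb 1, 1832 → Mar 1, 1832: 29 days (February has 29).
Mar 1, 1832 → Apr 1, 1832: 31 days (March has 31).
Apr 1, 1832 → May 1, 1832: 30 days (April has 30).
May 1, 1832 → Jun 1, 1832: 31 days (May has 31).
Jun 1, 1832 → Jul 1, 1832: 30 days (June has 30).
Jul 1, 1832 → Aug 1, 1832: 31 days (July has 31).
Aug 1, 1832 → Aug 30, 1832: 29 days.
Total: 242 days.
242 mod 7 = 4, so Sunday + 4 = Thursday.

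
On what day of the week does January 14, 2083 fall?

Thursday

Doomsday rule: the anchor day for the 2000s is Tuesday. For year 83: 83÷12 = 6 r 11, and 11÷4 = 2, so 6+11+2 = 19.
Tuesday + 19 ≡ Sunday — that's 2083's doomsday.
In January the doomsday date is Jan 3 (2083 is not a leap year).
Jan 14 is 11 days after Jan 3; 11 mod 7 = 4, so Sunday + 4 = Thursday.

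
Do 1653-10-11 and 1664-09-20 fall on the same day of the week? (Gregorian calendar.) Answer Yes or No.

Yes

From Oct 11, 1653 to Sep 20, 1664 is 3997 days.
3997 mod 7 = 0, so they are the same weekday.
(Oct 11, 1653 is a Saturday; Sep 20, 1664 is a Saturday.)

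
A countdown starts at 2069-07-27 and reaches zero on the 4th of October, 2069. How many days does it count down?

Jul 27, 2069 → Aug 27, 2069: 31 days (July has 31).
Aug 27, 2069 → Sep 27, 2069: 31 days (August has 31).
Sep 27, 2069 → Oct 4, 2069: 7 days.
Total: 69 days.

69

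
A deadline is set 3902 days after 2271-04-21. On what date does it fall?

December 26, 2281

+366 (one year; includes Feb 29, 2272) → Apr 21, 2272 (3536 left).
+365 (one year) → Apr 21, 2273 (3171 left).
+365 (one year) → Apr 21, 2274 (2806 left).
+365 (one year) → Apr 21, 2275 (2441 left).
+366 (one year; includes Feb 29, 2276) → Apr 21, 2276 (2075 left).
+365 (one year) → Apr 21, 2277 (1710 left).
+365 (one year) → Apr 21, 2278 (1345 left).
+365 (one year) → Apr 21, 2279 (980 left).
+366 (one year; includes Feb 29, 2280) → Apr 21, 2280 (614 left).
+365 (one year) → Apr 21, 2281 (249 left).
Apr has 30 days: +10 → May 1, 2281 (239 left).
May has 31 days: +31 → Jun 1, 2281 (208 left).
Jun has 30 days: +30 → Jul 1, 2281 (178 left).
Jul has 31 days: +31 → Aug 1, 2281 (147 left).
Aug has 31 days: +31 → Sep 1, 2281 (116 left).
Sep has 30 days: +30 → Oct 1, 2281 (86 left).
Oct has 31 days: +31 → Nov 1, 2281 (55 left).
Nov has 30 days: +30 → Dec 1, 2281 (25 left).
+25 → Dec 26, 2281.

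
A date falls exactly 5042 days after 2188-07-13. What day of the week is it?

First find the weekday of Jul 13, 2188. Doomsday rule: the anchor day for the 2100s is Sunday. For year 88: 88÷12 = 7 r 4, and 4÷4 = 1, so 7+4+1 = 12.
Sunday + 12 ≡ Friday — that's 2188's doomsday.
In July the doomsday date is Jul 11.
Jul 13 is 2 days after Jul 11; 2 mod 7 = 2, so Friday + 2 = Sunday.
5042 mod 7 = 2, so 5042 days after a Sunday is Sunday + 2 = Tuesday.

Tuesday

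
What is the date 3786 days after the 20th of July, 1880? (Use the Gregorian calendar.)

+365 (one year) → Jul 20, 1881 (3421 left).
+365 (one year) → Jul 20, 1882 (3056 left).
+365 (one year) → Jul 20, 1883 (2691 left).
+366 (one year; includes Feb 29, 1884) → Jul 20, 1884 (2325 left).
+365 (one year) → Jul 20, 1885 (1960 left).
+365 (one year) → Jul 20, 1886 (1595 left).
+365 (one year) → Jul 20, 1887 (1230 left).
+366 (one year; includes Feb 29, 1888) → Jul 20, 1888 (864 left).
+365 (one year) → Jul 20, 1889 (499 left).
+365 (one year) → Jul 20, 1890 (134 left).
Jul has 31 days: +12 → Aug 1, 1890 (122 left).
Aug has 31 days: +31 → Sep 1, 1890 (91 left).
Sep has 30 days: +30 → Oct 1, 1890 (61 left).
Oct has 31 days: +31 → Nov 1, 1890 (30 left).
Nov has 30 days: +30 → Dec 1, 1890 (0 left).

December 1, 1890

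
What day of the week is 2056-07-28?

Friday

Doomsday rule: the anchor day for the 2000s is Tuesday. For year 56: 56÷12 = 4 r 8, and 8÷4 = 2, so 4+8+2 = 14.
Tuesday + 14 ≡ Tuesday — that's 2056's doomsday.
In July the doomsday date is Jul 11.
Jul 28 is 17 days after Jul 11; 17 mod 7 = 3, so Tuesday + 3 = Friday.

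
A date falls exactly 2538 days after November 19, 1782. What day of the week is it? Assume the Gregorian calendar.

First find the weekday of Nov 19, 1782. Doomsday rule: the anchor day for the 1700s is Sunday. For year 82: 82÷12 = 6 r 10, and 10÷4 = 2, so 6+10+2 = 18.
Sunday + 18 ≡ Thursday — that's 1782's doomsday.
In November the doomsday date is Nov 7.
Nov 19 is 12 days after Nov 7; 12 mod 7 = 5, so Thursday + 5 = Tuesday.
2538 mod 7 = 4, so 2538 days after a Tuesday is Tuesday + 4 = Saturday.

Saturday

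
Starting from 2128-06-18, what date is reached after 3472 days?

+365 (one year) → Jun 18, 2129 (3107 left).
+365 (one year) → Jun 18, 2130 (2742 left).
+365 (one year) → Jun 18, 2131 (2377 left).
+366 (one year; includes Feb 29, 2132) → Jun 18, 2132 (2011 left).
+365 (one year) → Jun 18, 2133 (1646 left).
+365 (one year) → Jun 18, 2134 (1281 left).
+365 (one year) → Jun 18, 2135 (916 left).
+366 (one year; includes Feb 29, 2136) → Jun 18, 2136 (550 left).
+365 (one year) → Jun 18, 2137 (185 left).
Jun has 30 days: +13 → Jul 1, 2137 (172 left).
Jul has 31 days: +31 → Aug 1, 2137 (141 left).
Aug has 31 days: +31 → Sep 1, 2137 (110 left).
Sep has 30 days: +30 → Oct 1, 2137 (80 left).
Oct has 31 days: +31 → Nov 1, 2137 (49 left).
Nov has 30 days: +30 → Dec 1, 2137 (19 left).
+19 → Dec 20, 2137.

December 20, 2137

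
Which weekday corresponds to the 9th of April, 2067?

Doomsday rule: the anchor day for the 2000s is Tuesday. For year 67: 67÷12 = 5 r 7, and 7÷4 = 1, so 5+7+1 = 13.
Tuesday + 13 ≡ Monday — that's 2067's doomsday.
In April the doomsday date is Apr 4.
Apr 9 is 5 days after Apr 4; 5 mod 7 = 5, so Monday + 5 = Saturday.

Saturday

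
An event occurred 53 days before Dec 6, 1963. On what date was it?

−6 → Nov 30, 1963 (end of Nov, 30 days; 47 left).
−30 → Oct 31, 1963 (end of Oct, 31 days; 17 left).
−17 → Oct 14, 1963.

October 14, 1963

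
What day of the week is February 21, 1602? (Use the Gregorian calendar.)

Thursday

Doomsday rule: the anchor day for the 1600s is Tuesday. For year 02: 2÷12 = 0 r 2, and 2÷4 = 0, so 0+2+0 = 2.
Tuesday + 2 ≡ Thursday — that's 1602's doomsday.
In February the doomsday date is Feb 28 (1602 is not a leap year).
Feb 21 is 7 days before Feb 28; 7 mod 7 = 0, so Thursday − 0 = Thursday.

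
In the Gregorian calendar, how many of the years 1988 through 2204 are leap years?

Multiples of 4 in [1988,2204]: 55.
Of those, multiples of 100: 3 (not leap unless ÷400).
Multiples of 400: 1.
Leap years = 55 − 3 + 1 = 53.

53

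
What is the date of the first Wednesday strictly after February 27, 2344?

Feb 27, 2344 is a Sunday.
From Sunday to the next Wednesday is 3 days.
Feb 27, 2344 + 3 = Mar 1, 2344.

March 1, 2344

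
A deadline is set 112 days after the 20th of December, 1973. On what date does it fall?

Dec has 31 days: +12 → Jan 1, 1974 (100 left).
Jan has 31 days: +31 → Feb 1, 1974 (69 left).
Feb has 28 days: +28 → Mar 1, 1974 (41 left).
Mar has 31 days: +31 → Apr 1, 1974 (10 left).
+10 → Apr 11, 1974.

April 11, 1974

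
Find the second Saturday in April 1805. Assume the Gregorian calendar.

April 1, 1805 is a Monday.
The first Saturday is therefore April 6 (5 days later).
The second Saturday is 6 + 1×7 = April 13.

April 13, 1805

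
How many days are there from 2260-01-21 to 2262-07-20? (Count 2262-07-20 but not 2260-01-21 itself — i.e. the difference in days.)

Jan 21, 2260 → Jan 21, 2261: 366 days (Feb 29, 2260 is in that span).
Jan 21, 2261 → Jan 21, 2262: 365 days.
Jan 21, 2262 → Feb 21, 2262: 31 days (January has 31).
Feb 21, 2262 → Mar 21, 2262: 28 days (February has 28).
Mar 21, 2262 → Apr 21, 2262: 31 days (March has 31).
Apr 21, 2262 → May 21, 2262: 30 days (April has 30).
May 21, 2262 → Jun 21, 2262: 31 days (May has 31).
Jun 21, 2262 → Jul 20, 2262: 29 days.
Total: 911 days.

911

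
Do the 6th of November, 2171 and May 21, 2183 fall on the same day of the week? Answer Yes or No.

Yes

From Nov 6, 2171 to May 21, 2183 is 4214 days.
4214 mod 7 = 0, so they are the same weekday.
(Nov 6, 2171 is a Wednesday; May 21, 2183 is a Wednesday.)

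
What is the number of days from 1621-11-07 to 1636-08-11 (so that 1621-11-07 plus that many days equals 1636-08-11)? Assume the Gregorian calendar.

Nov 7, 1621 → Nov 7, 1622: 365 days.
Nov 7, 1622 → Nov 7, 1623: 365 days.
Nov 7, 1623 → Nov 7, 1624: 366 days (Feb 29, 1624 is in that span).
Nov 7, 1624 → Nov 7, 1625: 365 days.
Nov 7, 1625 → Nov 7, 1626: 365 days.
Nov 7, 1626 → Nov 7, 1627: 365 days.
Nov 7, 1627 → Nov 7, 1628: 366 days (Feb 29, 1628 is in that span).
Nov 7, 1628 → Nov 7, 1629: 365 days.
Nov 7, 1629 → Nov 7, 1630: 365 days.
Nov 7, 1630 → Nov 7, 1631: 365 days.
Nov 7, 1631 → Nov 7, 1632: 366 days (Feb 29, 1632 is in that span).
Nov 7, 1632 → Nov 7, 1633: 365 days.
Nov 7, 1633 → Nov 7, 1634: 365 days.
Nov 7, 1634 → Nov 7, 1635: 365 days.
Nov 7, 1635 → Dec 7, 1635: 30 days (November has 30).
Dec 7, 1635 → Jan 7, 1636: 31 days (December has 31).
Jan 7, 1636 → Feb 7, 1636: 31 days (January has 31).
Feb 7, 1636 → Mar 7, 1636: 29 days (February has 29).
Mar 7, 1636 → Apr 7, 1636: 31 days (March has 31).
Apr 7, 1636 → May 7, 1636: 30 days (April has 30).
May 7, 1636 → Jun 7, 1636: 31 days (May has 31).
Jun 7, 1636 → Jul 7, 1636: 30 days (June has 30).
Jul 7, 1636 → Aug 7, 1636: 31 days (July has 31).
Aug 7, 1636 → Aug 11, 1636: 4 days.
Total: 5391 days.

5391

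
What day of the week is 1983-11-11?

January 1, 1983 is a Saturday.
Jan 1, 1983 → Feb 1, 1983: 31 days (January has 31).
Feb 1, 1983 → Mar 1, 1983: 28 days (February has 28).
Mar 1, 1983 → Apr 1, 1983: 31 days (March has 31).
Apr 1, 1983 → May 1, 1983: 30 days (April has 30).
May 1, 1983 → Jun 1, 1983: 31 days (May has 31).
Jun 1, 1983 → Jul 1, 1983: 30 days (June has 30).
Jul 1, 1983 → Aug 1, 1983: 31 days (July has 31).
Aug 1, 1983 → Sep 1, 1983: 31 days (August has 31).
Sep 1, 1983 → Oct 1, 1983: 30 days (September has 30).
Oct 1, 1983 → Nov 1, 1983: 31 days (October has 31).
Nov 1, 1983 → Nov 11, 1983: 10 days.
Total: 314 days.
314 mod 7 = 6, so Saturday + 6 = Friday.

Friday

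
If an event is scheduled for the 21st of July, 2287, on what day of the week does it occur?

Doomsday rule: the anchor day for the 2200s is Friday. For year 87: 87÷12 = 7 r 3, and 3÷4 = 0, so 7+3+0 = 10.
Friday + 10 ≡ Monday — that's 2287's doomsday.
In July the doomsday date is Jul 11.
Jul 21 is 10 days after Jul 11; 10 mod 7 = 3, so Monday + 3 = Thursday.

Thursday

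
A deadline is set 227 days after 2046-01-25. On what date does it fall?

Jan has 31 days: +7 → Feb 1, 2046 (220 left).
Feb has 28 days: +28 → Mar 1, 2046 (192 left).
Mar has 31 days: +31 → Apr 1, 2046 (161 left).
Apr has 30 days: +30 → May 1, 2046 (131 left).
May has 31 days: +31 → Jun 1, 2046 (100 left).
Jun has 30 days: +30 → Jul 1, 2046 (70 left).
Jul has 31 days: +31 → Aug 1, 2046 (39 left).
Aug has 31 days: +31 → Sep 1, 2046 (8 left).
+8 → Sep 9, 2046.

September 9, 2046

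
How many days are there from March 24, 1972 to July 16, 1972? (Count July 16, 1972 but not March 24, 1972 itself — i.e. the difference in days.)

Mar 24, 1972 → Apr 24, 1972: 31 days (March has 31).
Apr 24, 1972 → May 24, 1972: 30 days (April has 30).
May 24, 1972 → Jun 24, 1972: 31 days (May has 31).
Jun 24, 1972 → Jul 16, 1972: 22 days.
Total: 114 days.

114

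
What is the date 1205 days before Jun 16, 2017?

February 27, 2014

−365 (one year) → Jun 16, 2016 (840 left).
−366 (one year; includes Feb 29, 2016) → Jun 16, 2015 (474 left).
−365 (one year) → Jun 16, 2014 (109 left).
−16 → May 31, 2014 (end of May, 31 days; 93 left).
−31 → Apr 30, 2014 (end of Apr, 30 days; 62 left).
−30 → Mar 31, 2014 (end of Mar, 31 days; 32 left).
−31 → Feb 28, 2014 (end of Feb, 28 days; 1 left).
−1 → Feb 27, 2014.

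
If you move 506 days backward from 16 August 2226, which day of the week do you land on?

Monday

First find the weekday of Aug 16, 2226. Doomsday rule: the anchor day for the 2200s is Friday. For year 26: 26÷12 = 2 r 2, and 2÷4 = 0, so 2+2+0 = 4.
Friday + 4 ≡ Tuesday — that's 2226's doomsday.
In August the doomsday date is Aug 8.
Aug 16 is 8 days after Aug 8; 8 mod 7 = 1, so Tuesday + 1 = Wednesday.
506 mod 7 = 2, so 506 days before a Wednesday is Wednesday − 2 = Monday.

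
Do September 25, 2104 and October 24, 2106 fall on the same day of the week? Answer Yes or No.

From Sep 25, 2104 to Oct 24, 2106 is 759 days.
759 mod 7 = 3, so they are different weekdays.
(Sep 25, 2104 is a Thursday; Oct 24, 2106 is a Sunday.)

No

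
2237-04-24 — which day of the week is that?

Doomsday rule: the anchor day for the 2200s is Friday. For year 37: 37÷12 = 3 r 1, and 1÷4 = 0, so 3+1+0 = 4.
Friday + 4 ≡ Tuesday — that's 2237's doomsday.
In April the doomsday date is Apr 4.
Apr 24 is 20 days after Apr 4; 20 mod 7 = 6, so Tuesday + 6 = Monday.

Monday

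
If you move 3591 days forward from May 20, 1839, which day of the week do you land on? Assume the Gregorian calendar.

Monday

May 20, 1839 is a Monday.
3591 mod 7 = 0, so 3591 days after a Monday is Monday + 0 = Monday.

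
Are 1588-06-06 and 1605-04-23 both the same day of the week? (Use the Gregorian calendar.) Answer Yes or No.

No

From Jun 6, 1588 to Apr 23, 1605 is 6165 days.
6165 mod 7 = 5, so they are different weekdays.
(Jun 6, 1588 is a Monday; Apr 23, 1605 is a Saturday.)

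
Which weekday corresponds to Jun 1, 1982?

Tuesday

Doomsday rule: the anchor day for the 1900s is Wednesday. For year 82: 82÷12 = 6 r 10, and 10÷4 = 2, so 6+10+2 = 18.
Wednesday + 18 ≡ Sunday — that's 1982's doomsday.
In June the doomsday date is Jun 6.
Jun 1 is 5 days before Jun 6; 5 mod 7 = 5, so Sunday − 5 = Tuesday.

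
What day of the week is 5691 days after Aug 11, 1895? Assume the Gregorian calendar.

Aug 11, 1895 is a Sunday.
5691 mod 7 = 0, so 5691 days after a Sunday is Sunday + 0 = Sunday.

Sunday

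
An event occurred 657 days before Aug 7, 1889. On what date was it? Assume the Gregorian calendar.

−365 (one year) → Aug 7, 1888 (292 left).
−7 → Jul 31, 1888 (end of Jul, 31 days; 285 left).
−31 → Jun 30, 1888 (end of Jun, 30 days; 254 left).
−30 → May 31, 1888 (end of May, 31 days; 224 left).
−31 → Apr 30, 1888 (end of Apr, 30 days; 193 left).
−30 → Mar 31, 1888 (end of Mar, 31 days; 163 left).
−31 → Feb 29, 1888 (end of Feb, 29 days; 132 left).
−29 → Jan 31, 1888 (end of Jan, 31 days; 103 left).
−31 → Dec 31, 1887 (end of Dec, 31 days; 72 left).
−31 → Nov 30, 1887 (end of Nov, 30 days; 41 left).
−30 → Oct 31, 1887 (end of Oct, 31 days; 11 left).
−11 → Oct 20, 1887.

October 20, 1887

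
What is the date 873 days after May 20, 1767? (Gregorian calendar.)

October 9, 1769

+366 (one year; includes Feb 29, 1768) → May 20, 1768 (507 left).
+365 (one year) → May 20, 1769 (142 left).
May has 31 days: +12 → Jun 1, 1769 (130 left).
Jun has 30 days: +30 → Jul 1, 1769 (100 left).
Jul has 31 days: +31 → Aug 1, 1769 (69 left).
Aug has 31 days: +31 → Sep 1, 1769 (38 left).
Sep has 30 days: +30 → Oct 1, 1769 (8 left).
+8 → Oct 9, 1769.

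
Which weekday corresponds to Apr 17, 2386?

Doomsday rule: the anchor day for the 2300s is Wednesday. For year 86: 86÷12 = 7 r 2, and 2÷4 = 0, so 7+2+0 = 9.
Wednesday + 9 ≡ Friday — that's 2386's doomsday.
In April the doomsday date is Apr 4.
Apr 17 is 13 days after Apr 4; 13 mod 7 = 6, so Friday + 6 = Thursday.

Thursday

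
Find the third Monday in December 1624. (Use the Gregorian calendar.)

December 1, 1624 is a Sunday.
The first Monday is therefore December 2 (1 days later).
The third Monday is 2 + 2×7 = December 16.

December 16, 1624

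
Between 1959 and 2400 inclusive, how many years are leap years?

Multiples of 4 in [1959,2400]: 111.
Of those, multiples of 100: 5 (not leap unless ÷400).
Multiples of 400: 2.
Leap years = 111 − 5 + 2 = 108.

108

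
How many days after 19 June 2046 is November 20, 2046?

154

Jun 19, 2046 → Jul 19, 2046: 30 days (June has 30).
Jul 19, 2046 → Aug 19, 2046: 31 days (July has 31).
Aug 19, 2046 → Sep 19, 2046: 31 days (August has 31).
Sep 19, 2046 → Oct 19, 2046: 30 days (September has 30).
Oct 19, 2046 → Nov 19, 2046: 31 days (October has 31).
Nov 19, 2046 → Nov 20, 2046: 1 days.
Total: 154 days.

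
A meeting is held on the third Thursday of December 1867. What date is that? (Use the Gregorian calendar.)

December 1, 1867 is a Sunday.
The first Thursday is therefore December 5 (4 days later).
The third Thursday is 5 + 2×7 = December 19.

December 19, 1867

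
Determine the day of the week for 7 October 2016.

Doomsday rule: the anchor day for the 2000s is Tuesday. For year 16: 16÷12 = 1 r 4, and 4÷4 = 1, so 1+4+1 = 6.
Tuesday + 6 ≡ Monday — that's 2016's doomsday.
In October the doomsday date is Oct 10.
Oct 7 is 3 days before Oct 10; 3 mod 7 = 3, so Monday − 3 = Friday.

Friday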